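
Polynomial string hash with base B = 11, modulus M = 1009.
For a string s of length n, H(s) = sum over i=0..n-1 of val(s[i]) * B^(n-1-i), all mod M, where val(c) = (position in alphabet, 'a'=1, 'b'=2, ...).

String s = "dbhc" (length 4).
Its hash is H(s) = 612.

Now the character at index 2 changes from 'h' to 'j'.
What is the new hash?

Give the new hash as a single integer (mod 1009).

Answer: 634

Derivation:
val('h') = 8, val('j') = 10
Position k = 2, exponent = n-1-k = 1
B^1 mod M = 11^1 mod 1009 = 11
Delta = (10 - 8) * 11 mod 1009 = 22
New hash = (612 + 22) mod 1009 = 634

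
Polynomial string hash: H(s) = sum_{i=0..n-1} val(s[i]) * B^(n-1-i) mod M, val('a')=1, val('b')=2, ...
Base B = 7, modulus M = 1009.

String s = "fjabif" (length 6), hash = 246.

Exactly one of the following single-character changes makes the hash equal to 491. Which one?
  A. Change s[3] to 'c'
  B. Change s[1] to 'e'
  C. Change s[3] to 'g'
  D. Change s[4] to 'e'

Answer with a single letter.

Answer: C

Derivation:
Option A: s[3]='b'->'c', delta=(3-2)*7^2 mod 1009 = 49, hash=246+49 mod 1009 = 295
Option B: s[1]='j'->'e', delta=(5-10)*7^4 mod 1009 = 103, hash=246+103 mod 1009 = 349
Option C: s[3]='b'->'g', delta=(7-2)*7^2 mod 1009 = 245, hash=246+245 mod 1009 = 491 <-- target
Option D: s[4]='i'->'e', delta=(5-9)*7^1 mod 1009 = 981, hash=246+981 mod 1009 = 218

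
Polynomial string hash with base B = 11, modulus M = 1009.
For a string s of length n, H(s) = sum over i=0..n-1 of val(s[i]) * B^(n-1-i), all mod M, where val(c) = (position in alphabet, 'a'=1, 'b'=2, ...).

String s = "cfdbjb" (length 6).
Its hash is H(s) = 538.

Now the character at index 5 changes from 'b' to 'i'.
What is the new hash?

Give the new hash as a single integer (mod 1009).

Answer: 545

Derivation:
val('b') = 2, val('i') = 9
Position k = 5, exponent = n-1-k = 0
B^0 mod M = 11^0 mod 1009 = 1
Delta = (9 - 2) * 1 mod 1009 = 7
New hash = (538 + 7) mod 1009 = 545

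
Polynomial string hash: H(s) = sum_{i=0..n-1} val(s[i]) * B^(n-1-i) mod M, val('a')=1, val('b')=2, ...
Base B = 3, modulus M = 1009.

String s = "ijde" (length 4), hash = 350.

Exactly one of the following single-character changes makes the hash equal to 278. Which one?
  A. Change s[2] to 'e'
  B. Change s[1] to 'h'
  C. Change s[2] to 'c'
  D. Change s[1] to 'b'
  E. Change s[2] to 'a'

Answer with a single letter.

Option A: s[2]='d'->'e', delta=(5-4)*3^1 mod 1009 = 3, hash=350+3 mod 1009 = 353
Option B: s[1]='j'->'h', delta=(8-10)*3^2 mod 1009 = 991, hash=350+991 mod 1009 = 332
Option C: s[2]='d'->'c', delta=(3-4)*3^1 mod 1009 = 1006, hash=350+1006 mod 1009 = 347
Option D: s[1]='j'->'b', delta=(2-10)*3^2 mod 1009 = 937, hash=350+937 mod 1009 = 278 <-- target
Option E: s[2]='d'->'a', delta=(1-4)*3^1 mod 1009 = 1000, hash=350+1000 mod 1009 = 341

Answer: D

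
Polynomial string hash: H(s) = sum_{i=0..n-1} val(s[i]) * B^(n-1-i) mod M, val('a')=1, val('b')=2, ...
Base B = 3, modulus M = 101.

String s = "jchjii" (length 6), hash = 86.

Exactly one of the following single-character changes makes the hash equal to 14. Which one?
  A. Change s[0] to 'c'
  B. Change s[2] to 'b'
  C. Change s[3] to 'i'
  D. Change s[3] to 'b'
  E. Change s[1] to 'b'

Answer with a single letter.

Answer: D

Derivation:
Option A: s[0]='j'->'c', delta=(3-10)*3^5 mod 101 = 16, hash=86+16 mod 101 = 1
Option B: s[2]='h'->'b', delta=(2-8)*3^3 mod 101 = 40, hash=86+40 mod 101 = 25
Option C: s[3]='j'->'i', delta=(9-10)*3^2 mod 101 = 92, hash=86+92 mod 101 = 77
Option D: s[3]='j'->'b', delta=(2-10)*3^2 mod 101 = 29, hash=86+29 mod 101 = 14 <-- target
Option E: s[1]='c'->'b', delta=(2-3)*3^4 mod 101 = 20, hash=86+20 mod 101 = 5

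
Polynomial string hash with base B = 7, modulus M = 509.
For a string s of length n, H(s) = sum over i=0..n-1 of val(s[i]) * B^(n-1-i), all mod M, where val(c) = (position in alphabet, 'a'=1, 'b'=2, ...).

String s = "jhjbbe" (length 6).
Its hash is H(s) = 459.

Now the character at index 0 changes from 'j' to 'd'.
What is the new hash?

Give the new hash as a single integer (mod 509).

Answer: 399

Derivation:
val('j') = 10, val('d') = 4
Position k = 0, exponent = n-1-k = 5
B^5 mod M = 7^5 mod 509 = 10
Delta = (4 - 10) * 10 mod 509 = 449
New hash = (459 + 449) mod 509 = 399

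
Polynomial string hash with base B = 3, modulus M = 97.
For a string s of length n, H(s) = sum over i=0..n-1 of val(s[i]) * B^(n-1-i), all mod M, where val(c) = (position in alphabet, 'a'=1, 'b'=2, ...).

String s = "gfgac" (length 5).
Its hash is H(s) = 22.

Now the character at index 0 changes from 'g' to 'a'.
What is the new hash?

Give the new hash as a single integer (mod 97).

val('g') = 7, val('a') = 1
Position k = 0, exponent = n-1-k = 4
B^4 mod M = 3^4 mod 97 = 81
Delta = (1 - 7) * 81 mod 97 = 96
New hash = (22 + 96) mod 97 = 21

Answer: 21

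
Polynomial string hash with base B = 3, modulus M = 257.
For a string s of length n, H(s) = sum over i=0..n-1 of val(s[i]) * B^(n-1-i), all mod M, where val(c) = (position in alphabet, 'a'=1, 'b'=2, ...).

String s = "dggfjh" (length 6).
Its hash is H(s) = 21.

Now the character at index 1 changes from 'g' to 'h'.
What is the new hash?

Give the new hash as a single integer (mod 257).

Answer: 102

Derivation:
val('g') = 7, val('h') = 8
Position k = 1, exponent = n-1-k = 4
B^4 mod M = 3^4 mod 257 = 81
Delta = (8 - 7) * 81 mod 257 = 81
New hash = (21 + 81) mod 257 = 102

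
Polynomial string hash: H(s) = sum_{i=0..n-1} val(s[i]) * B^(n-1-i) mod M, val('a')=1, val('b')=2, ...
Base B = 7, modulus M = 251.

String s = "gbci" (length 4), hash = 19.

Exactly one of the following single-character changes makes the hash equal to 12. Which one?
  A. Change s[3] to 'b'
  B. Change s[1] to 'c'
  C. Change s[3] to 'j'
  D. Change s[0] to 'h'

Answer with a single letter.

Answer: A

Derivation:
Option A: s[3]='i'->'b', delta=(2-9)*7^0 mod 251 = 244, hash=19+244 mod 251 = 12 <-- target
Option B: s[1]='b'->'c', delta=(3-2)*7^2 mod 251 = 49, hash=19+49 mod 251 = 68
Option C: s[3]='i'->'j', delta=(10-9)*7^0 mod 251 = 1, hash=19+1 mod 251 = 20
Option D: s[0]='g'->'h', delta=(8-7)*7^3 mod 251 = 92, hash=19+92 mod 251 = 111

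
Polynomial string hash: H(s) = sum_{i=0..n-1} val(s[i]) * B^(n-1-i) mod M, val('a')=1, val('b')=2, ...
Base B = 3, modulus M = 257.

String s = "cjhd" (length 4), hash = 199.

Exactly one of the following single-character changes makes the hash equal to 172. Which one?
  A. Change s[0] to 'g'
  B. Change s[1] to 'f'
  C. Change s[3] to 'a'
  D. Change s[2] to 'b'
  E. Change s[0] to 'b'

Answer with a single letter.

Option A: s[0]='c'->'g', delta=(7-3)*3^3 mod 257 = 108, hash=199+108 mod 257 = 50
Option B: s[1]='j'->'f', delta=(6-10)*3^2 mod 257 = 221, hash=199+221 mod 257 = 163
Option C: s[3]='d'->'a', delta=(1-4)*3^0 mod 257 = 254, hash=199+254 mod 257 = 196
Option D: s[2]='h'->'b', delta=(2-8)*3^1 mod 257 = 239, hash=199+239 mod 257 = 181
Option E: s[0]='c'->'b', delta=(2-3)*3^3 mod 257 = 230, hash=199+230 mod 257 = 172 <-- target

Answer: E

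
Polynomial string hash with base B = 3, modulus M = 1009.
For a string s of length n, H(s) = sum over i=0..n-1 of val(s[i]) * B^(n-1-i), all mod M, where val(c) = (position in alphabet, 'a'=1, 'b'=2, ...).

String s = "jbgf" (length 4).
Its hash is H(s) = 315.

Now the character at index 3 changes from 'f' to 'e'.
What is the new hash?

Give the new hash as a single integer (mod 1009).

val('f') = 6, val('e') = 5
Position k = 3, exponent = n-1-k = 0
B^0 mod M = 3^0 mod 1009 = 1
Delta = (5 - 6) * 1 mod 1009 = 1008
New hash = (315 + 1008) mod 1009 = 314

Answer: 314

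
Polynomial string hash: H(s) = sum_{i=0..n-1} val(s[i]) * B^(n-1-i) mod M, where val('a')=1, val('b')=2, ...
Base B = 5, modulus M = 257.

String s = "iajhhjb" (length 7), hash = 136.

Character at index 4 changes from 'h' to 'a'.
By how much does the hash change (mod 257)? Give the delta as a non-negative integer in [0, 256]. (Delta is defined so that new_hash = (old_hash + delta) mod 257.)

Delta formula: (val(new) - val(old)) * B^(n-1-k) mod M
  val('a') - val('h') = 1 - 8 = -7
  B^(n-1-k) = 5^2 mod 257 = 25
  Delta = -7 * 25 mod 257 = 82

Answer: 82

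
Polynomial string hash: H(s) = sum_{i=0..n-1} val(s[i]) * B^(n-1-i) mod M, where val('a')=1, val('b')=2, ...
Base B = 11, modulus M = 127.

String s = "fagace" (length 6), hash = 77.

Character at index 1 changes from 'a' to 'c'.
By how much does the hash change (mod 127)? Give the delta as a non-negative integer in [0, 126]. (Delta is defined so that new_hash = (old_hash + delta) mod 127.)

Answer: 72

Derivation:
Delta formula: (val(new) - val(old)) * B^(n-1-k) mod M
  val('c') - val('a') = 3 - 1 = 2
  B^(n-1-k) = 11^4 mod 127 = 36
  Delta = 2 * 36 mod 127 = 72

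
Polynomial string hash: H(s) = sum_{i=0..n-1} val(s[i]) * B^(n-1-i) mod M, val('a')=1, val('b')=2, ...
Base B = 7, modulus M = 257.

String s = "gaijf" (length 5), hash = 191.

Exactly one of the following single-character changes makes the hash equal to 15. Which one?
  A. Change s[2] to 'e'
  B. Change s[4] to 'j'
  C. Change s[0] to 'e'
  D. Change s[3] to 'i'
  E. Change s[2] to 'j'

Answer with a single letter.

Option A: s[2]='i'->'e', delta=(5-9)*7^2 mod 257 = 61, hash=191+61 mod 257 = 252
Option B: s[4]='f'->'j', delta=(10-6)*7^0 mod 257 = 4, hash=191+4 mod 257 = 195
Option C: s[0]='g'->'e', delta=(5-7)*7^4 mod 257 = 81, hash=191+81 mod 257 = 15 <-- target
Option D: s[3]='j'->'i', delta=(9-10)*7^1 mod 257 = 250, hash=191+250 mod 257 = 184
Option E: s[2]='i'->'j', delta=(10-9)*7^2 mod 257 = 49, hash=191+49 mod 257 = 240

Answer: C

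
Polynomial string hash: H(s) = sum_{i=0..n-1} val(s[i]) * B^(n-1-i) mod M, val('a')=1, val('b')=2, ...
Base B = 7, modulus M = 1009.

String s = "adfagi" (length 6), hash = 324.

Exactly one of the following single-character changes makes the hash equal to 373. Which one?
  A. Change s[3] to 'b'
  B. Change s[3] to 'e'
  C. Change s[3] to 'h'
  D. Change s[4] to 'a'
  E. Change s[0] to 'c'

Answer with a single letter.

Answer: A

Derivation:
Option A: s[3]='a'->'b', delta=(2-1)*7^2 mod 1009 = 49, hash=324+49 mod 1009 = 373 <-- target
Option B: s[3]='a'->'e', delta=(5-1)*7^2 mod 1009 = 196, hash=324+196 mod 1009 = 520
Option C: s[3]='a'->'h', delta=(8-1)*7^2 mod 1009 = 343, hash=324+343 mod 1009 = 667
Option D: s[4]='g'->'a', delta=(1-7)*7^1 mod 1009 = 967, hash=324+967 mod 1009 = 282
Option E: s[0]='a'->'c', delta=(3-1)*7^5 mod 1009 = 317, hash=324+317 mod 1009 = 641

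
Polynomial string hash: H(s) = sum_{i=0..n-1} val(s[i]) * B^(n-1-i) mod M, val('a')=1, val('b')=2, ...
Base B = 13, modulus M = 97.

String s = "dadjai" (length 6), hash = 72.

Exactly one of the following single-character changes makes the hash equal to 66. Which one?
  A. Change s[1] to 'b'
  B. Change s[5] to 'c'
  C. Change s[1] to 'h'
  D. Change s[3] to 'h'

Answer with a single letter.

Option A: s[1]='a'->'b', delta=(2-1)*13^4 mod 97 = 43, hash=72+43 mod 97 = 18
Option B: s[5]='i'->'c', delta=(3-9)*13^0 mod 97 = 91, hash=72+91 mod 97 = 66 <-- target
Option C: s[1]='a'->'h', delta=(8-1)*13^4 mod 97 = 10, hash=72+10 mod 97 = 82
Option D: s[3]='j'->'h', delta=(8-10)*13^2 mod 97 = 50, hash=72+50 mod 97 = 25

Answer: B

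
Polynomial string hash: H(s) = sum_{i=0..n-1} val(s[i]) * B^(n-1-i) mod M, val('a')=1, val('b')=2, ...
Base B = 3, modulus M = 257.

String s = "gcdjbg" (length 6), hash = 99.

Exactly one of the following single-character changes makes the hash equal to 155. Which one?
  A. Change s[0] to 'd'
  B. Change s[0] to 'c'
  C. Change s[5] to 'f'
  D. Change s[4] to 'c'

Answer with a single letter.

Answer: B

Derivation:
Option A: s[0]='g'->'d', delta=(4-7)*3^5 mod 257 = 42, hash=99+42 mod 257 = 141
Option B: s[0]='g'->'c', delta=(3-7)*3^5 mod 257 = 56, hash=99+56 mod 257 = 155 <-- target
Option C: s[5]='g'->'f', delta=(6-7)*3^0 mod 257 = 256, hash=99+256 mod 257 = 98
Option D: s[4]='b'->'c', delta=(3-2)*3^1 mod 257 = 3, hash=99+3 mod 257 = 102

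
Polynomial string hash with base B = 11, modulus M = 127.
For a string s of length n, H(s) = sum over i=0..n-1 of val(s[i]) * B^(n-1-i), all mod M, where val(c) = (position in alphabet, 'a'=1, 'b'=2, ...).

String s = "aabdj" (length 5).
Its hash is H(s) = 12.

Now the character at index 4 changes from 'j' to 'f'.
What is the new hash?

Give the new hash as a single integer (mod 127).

val('j') = 10, val('f') = 6
Position k = 4, exponent = n-1-k = 0
B^0 mod M = 11^0 mod 127 = 1
Delta = (6 - 10) * 1 mod 127 = 123
New hash = (12 + 123) mod 127 = 8

Answer: 8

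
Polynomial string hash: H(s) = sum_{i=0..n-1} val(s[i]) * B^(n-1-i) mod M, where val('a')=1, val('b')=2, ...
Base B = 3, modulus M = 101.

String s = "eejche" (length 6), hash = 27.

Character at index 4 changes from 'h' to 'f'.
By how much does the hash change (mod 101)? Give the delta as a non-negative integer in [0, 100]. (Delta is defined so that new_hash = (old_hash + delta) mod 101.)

Answer: 95

Derivation:
Delta formula: (val(new) - val(old)) * B^(n-1-k) mod M
  val('f') - val('h') = 6 - 8 = -2
  B^(n-1-k) = 3^1 mod 101 = 3
  Delta = -2 * 3 mod 101 = 95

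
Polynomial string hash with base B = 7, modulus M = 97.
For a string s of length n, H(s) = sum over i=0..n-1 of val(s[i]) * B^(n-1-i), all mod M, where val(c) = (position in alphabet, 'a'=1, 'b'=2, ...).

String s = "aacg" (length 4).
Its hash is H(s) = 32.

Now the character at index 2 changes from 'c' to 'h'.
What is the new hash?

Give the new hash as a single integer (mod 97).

Answer: 67

Derivation:
val('c') = 3, val('h') = 8
Position k = 2, exponent = n-1-k = 1
B^1 mod M = 7^1 mod 97 = 7
Delta = (8 - 3) * 7 mod 97 = 35
New hash = (32 + 35) mod 97 = 67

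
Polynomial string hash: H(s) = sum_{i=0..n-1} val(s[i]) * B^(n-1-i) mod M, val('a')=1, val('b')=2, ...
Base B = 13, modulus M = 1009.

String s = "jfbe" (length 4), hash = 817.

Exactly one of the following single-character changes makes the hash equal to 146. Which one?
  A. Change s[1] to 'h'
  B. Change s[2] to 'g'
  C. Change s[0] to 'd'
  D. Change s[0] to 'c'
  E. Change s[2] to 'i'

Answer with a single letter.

Answer: A

Derivation:
Option A: s[1]='f'->'h', delta=(8-6)*13^2 mod 1009 = 338, hash=817+338 mod 1009 = 146 <-- target
Option B: s[2]='b'->'g', delta=(7-2)*13^1 mod 1009 = 65, hash=817+65 mod 1009 = 882
Option C: s[0]='j'->'d', delta=(4-10)*13^3 mod 1009 = 944, hash=817+944 mod 1009 = 752
Option D: s[0]='j'->'c', delta=(3-10)*13^3 mod 1009 = 765, hash=817+765 mod 1009 = 573
Option E: s[2]='b'->'i', delta=(9-2)*13^1 mod 1009 = 91, hash=817+91 mod 1009 = 908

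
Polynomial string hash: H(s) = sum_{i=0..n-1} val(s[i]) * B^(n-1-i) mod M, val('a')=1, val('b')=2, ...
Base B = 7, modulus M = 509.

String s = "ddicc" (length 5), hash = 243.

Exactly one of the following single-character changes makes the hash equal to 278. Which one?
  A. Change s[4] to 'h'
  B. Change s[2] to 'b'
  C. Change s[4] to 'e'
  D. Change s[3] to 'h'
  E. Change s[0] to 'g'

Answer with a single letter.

Option A: s[4]='c'->'h', delta=(8-3)*7^0 mod 509 = 5, hash=243+5 mod 509 = 248
Option B: s[2]='i'->'b', delta=(2-9)*7^2 mod 509 = 166, hash=243+166 mod 509 = 409
Option C: s[4]='c'->'e', delta=(5-3)*7^0 mod 509 = 2, hash=243+2 mod 509 = 245
Option D: s[3]='c'->'h', delta=(8-3)*7^1 mod 509 = 35, hash=243+35 mod 509 = 278 <-- target
Option E: s[0]='d'->'g', delta=(7-4)*7^4 mod 509 = 77, hash=243+77 mod 509 = 320

Answer: D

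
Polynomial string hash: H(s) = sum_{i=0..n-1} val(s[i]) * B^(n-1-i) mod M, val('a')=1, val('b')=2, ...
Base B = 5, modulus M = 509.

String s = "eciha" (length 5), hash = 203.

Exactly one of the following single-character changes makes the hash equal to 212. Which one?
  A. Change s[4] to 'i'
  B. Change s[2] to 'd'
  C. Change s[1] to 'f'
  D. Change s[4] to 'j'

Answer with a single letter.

Option A: s[4]='a'->'i', delta=(9-1)*5^0 mod 509 = 8, hash=203+8 mod 509 = 211
Option B: s[2]='i'->'d', delta=(4-9)*5^2 mod 509 = 384, hash=203+384 mod 509 = 78
Option C: s[1]='c'->'f', delta=(6-3)*5^3 mod 509 = 375, hash=203+375 mod 509 = 69
Option D: s[4]='a'->'j', delta=(10-1)*5^0 mod 509 = 9, hash=203+9 mod 509 = 212 <-- target

Answer: D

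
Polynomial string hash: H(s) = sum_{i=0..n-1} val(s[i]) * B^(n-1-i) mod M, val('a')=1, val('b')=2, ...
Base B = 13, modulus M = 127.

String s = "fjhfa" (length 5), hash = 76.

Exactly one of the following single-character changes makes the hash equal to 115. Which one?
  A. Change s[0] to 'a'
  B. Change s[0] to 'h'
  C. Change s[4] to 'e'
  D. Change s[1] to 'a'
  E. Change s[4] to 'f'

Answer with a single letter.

Option A: s[0]='f'->'a', delta=(1-6)*13^4 mod 127 = 70, hash=76+70 mod 127 = 19
Option B: s[0]='f'->'h', delta=(8-6)*13^4 mod 127 = 99, hash=76+99 mod 127 = 48
Option C: s[4]='a'->'e', delta=(5-1)*13^0 mod 127 = 4, hash=76+4 mod 127 = 80
Option D: s[1]='j'->'a', delta=(1-10)*13^3 mod 127 = 39, hash=76+39 mod 127 = 115 <-- target
Option E: s[4]='a'->'f', delta=(6-1)*13^0 mod 127 = 5, hash=76+5 mod 127 = 81

Answer: D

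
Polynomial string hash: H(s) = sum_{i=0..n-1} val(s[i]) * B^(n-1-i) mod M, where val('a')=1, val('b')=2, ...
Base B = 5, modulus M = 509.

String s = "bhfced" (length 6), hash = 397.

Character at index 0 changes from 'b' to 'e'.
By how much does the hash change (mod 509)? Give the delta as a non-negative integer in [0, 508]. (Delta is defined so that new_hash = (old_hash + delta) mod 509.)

Answer: 213

Derivation:
Delta formula: (val(new) - val(old)) * B^(n-1-k) mod M
  val('e') - val('b') = 5 - 2 = 3
  B^(n-1-k) = 5^5 mod 509 = 71
  Delta = 3 * 71 mod 509 = 213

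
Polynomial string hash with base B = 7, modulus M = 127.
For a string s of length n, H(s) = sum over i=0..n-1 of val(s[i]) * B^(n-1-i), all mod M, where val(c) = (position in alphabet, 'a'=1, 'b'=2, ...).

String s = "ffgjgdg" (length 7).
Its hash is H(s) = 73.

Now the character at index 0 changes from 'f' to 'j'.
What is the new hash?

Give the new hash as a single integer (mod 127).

Answer: 7

Derivation:
val('f') = 6, val('j') = 10
Position k = 0, exponent = n-1-k = 6
B^6 mod M = 7^6 mod 127 = 47
Delta = (10 - 6) * 47 mod 127 = 61
New hash = (73 + 61) mod 127 = 7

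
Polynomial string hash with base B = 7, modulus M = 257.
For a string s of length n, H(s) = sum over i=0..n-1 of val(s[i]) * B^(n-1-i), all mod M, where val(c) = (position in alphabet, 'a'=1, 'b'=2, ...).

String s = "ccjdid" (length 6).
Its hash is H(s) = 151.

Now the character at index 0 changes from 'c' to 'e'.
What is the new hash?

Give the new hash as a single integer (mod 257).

Answer: 98

Derivation:
val('c') = 3, val('e') = 5
Position k = 0, exponent = n-1-k = 5
B^5 mod M = 7^5 mod 257 = 102
Delta = (5 - 3) * 102 mod 257 = 204
New hash = (151 + 204) mod 257 = 98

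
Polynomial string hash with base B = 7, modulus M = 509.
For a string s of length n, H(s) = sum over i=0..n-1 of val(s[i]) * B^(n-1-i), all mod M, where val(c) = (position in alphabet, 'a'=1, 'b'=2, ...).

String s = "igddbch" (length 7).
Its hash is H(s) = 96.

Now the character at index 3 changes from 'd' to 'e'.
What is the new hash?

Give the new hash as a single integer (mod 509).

Answer: 439

Derivation:
val('d') = 4, val('e') = 5
Position k = 3, exponent = n-1-k = 3
B^3 mod M = 7^3 mod 509 = 343
Delta = (5 - 4) * 343 mod 509 = 343
New hash = (96 + 343) mod 509 = 439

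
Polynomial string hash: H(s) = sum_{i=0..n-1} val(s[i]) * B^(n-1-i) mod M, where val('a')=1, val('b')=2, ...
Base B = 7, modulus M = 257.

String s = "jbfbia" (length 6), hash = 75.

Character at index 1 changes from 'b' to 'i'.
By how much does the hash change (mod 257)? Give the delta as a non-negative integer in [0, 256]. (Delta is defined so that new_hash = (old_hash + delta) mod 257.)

Delta formula: (val(new) - val(old)) * B^(n-1-k) mod M
  val('i') - val('b') = 9 - 2 = 7
  B^(n-1-k) = 7^4 mod 257 = 88
  Delta = 7 * 88 mod 257 = 102

Answer: 102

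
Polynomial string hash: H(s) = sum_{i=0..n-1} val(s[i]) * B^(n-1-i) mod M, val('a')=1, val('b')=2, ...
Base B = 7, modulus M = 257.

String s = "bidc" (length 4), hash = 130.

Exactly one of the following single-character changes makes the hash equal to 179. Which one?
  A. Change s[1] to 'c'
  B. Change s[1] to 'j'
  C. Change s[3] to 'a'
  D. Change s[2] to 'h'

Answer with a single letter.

Answer: B

Derivation:
Option A: s[1]='i'->'c', delta=(3-9)*7^2 mod 257 = 220, hash=130+220 mod 257 = 93
Option B: s[1]='i'->'j', delta=(10-9)*7^2 mod 257 = 49, hash=130+49 mod 257 = 179 <-- target
Option C: s[3]='c'->'a', delta=(1-3)*7^0 mod 257 = 255, hash=130+255 mod 257 = 128
Option D: s[2]='d'->'h', delta=(8-4)*7^1 mod 257 = 28, hash=130+28 mod 257 = 158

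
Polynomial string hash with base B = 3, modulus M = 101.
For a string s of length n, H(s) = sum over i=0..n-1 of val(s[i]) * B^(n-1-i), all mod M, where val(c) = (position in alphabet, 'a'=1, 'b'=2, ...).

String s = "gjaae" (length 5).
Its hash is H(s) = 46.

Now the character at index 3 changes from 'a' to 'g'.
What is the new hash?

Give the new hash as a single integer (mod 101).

Answer: 64

Derivation:
val('a') = 1, val('g') = 7
Position k = 3, exponent = n-1-k = 1
B^1 mod M = 3^1 mod 101 = 3
Delta = (7 - 1) * 3 mod 101 = 18
New hash = (46 + 18) mod 101 = 64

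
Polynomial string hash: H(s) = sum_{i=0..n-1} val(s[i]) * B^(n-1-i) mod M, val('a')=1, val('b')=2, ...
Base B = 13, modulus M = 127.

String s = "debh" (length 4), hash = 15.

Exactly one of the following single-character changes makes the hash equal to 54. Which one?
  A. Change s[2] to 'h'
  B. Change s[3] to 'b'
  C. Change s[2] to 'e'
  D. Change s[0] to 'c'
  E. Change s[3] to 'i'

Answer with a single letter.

Answer: C

Derivation:
Option A: s[2]='b'->'h', delta=(8-2)*13^1 mod 127 = 78, hash=15+78 mod 127 = 93
Option B: s[3]='h'->'b', delta=(2-8)*13^0 mod 127 = 121, hash=15+121 mod 127 = 9
Option C: s[2]='b'->'e', delta=(5-2)*13^1 mod 127 = 39, hash=15+39 mod 127 = 54 <-- target
Option D: s[0]='d'->'c', delta=(3-4)*13^3 mod 127 = 89, hash=15+89 mod 127 = 104
Option E: s[3]='h'->'i', delta=(9-8)*13^0 mod 127 = 1, hash=15+1 mod 127 = 16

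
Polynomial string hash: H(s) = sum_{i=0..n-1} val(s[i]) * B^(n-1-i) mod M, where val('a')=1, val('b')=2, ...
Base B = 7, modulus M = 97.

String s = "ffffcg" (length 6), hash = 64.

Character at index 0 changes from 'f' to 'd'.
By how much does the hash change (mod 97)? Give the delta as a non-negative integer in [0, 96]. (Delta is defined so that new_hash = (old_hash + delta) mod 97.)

Answer: 45

Derivation:
Delta formula: (val(new) - val(old)) * B^(n-1-k) mod M
  val('d') - val('f') = 4 - 6 = -2
  B^(n-1-k) = 7^5 mod 97 = 26
  Delta = -2 * 26 mod 97 = 45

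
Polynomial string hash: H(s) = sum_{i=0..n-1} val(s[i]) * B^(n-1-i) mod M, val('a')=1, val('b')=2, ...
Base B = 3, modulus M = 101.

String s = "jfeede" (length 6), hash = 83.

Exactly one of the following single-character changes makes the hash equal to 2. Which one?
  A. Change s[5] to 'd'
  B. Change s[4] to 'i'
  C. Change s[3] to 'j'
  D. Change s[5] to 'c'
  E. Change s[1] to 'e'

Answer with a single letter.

Answer: E

Derivation:
Option A: s[5]='e'->'d', delta=(4-5)*3^0 mod 101 = 100, hash=83+100 mod 101 = 82
Option B: s[4]='d'->'i', delta=(9-4)*3^1 mod 101 = 15, hash=83+15 mod 101 = 98
Option C: s[3]='e'->'j', delta=(10-5)*3^2 mod 101 = 45, hash=83+45 mod 101 = 27
Option D: s[5]='e'->'c', delta=(3-5)*3^0 mod 101 = 99, hash=83+99 mod 101 = 81
Option E: s[1]='f'->'e', delta=(5-6)*3^4 mod 101 = 20, hash=83+20 mod 101 = 2 <-- target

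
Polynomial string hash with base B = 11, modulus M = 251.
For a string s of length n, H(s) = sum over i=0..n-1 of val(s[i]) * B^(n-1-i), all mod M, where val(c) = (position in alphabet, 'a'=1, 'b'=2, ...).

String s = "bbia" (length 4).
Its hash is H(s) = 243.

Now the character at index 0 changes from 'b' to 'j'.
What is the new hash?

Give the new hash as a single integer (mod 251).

val('b') = 2, val('j') = 10
Position k = 0, exponent = n-1-k = 3
B^3 mod M = 11^3 mod 251 = 76
Delta = (10 - 2) * 76 mod 251 = 106
New hash = (243 + 106) mod 251 = 98

Answer: 98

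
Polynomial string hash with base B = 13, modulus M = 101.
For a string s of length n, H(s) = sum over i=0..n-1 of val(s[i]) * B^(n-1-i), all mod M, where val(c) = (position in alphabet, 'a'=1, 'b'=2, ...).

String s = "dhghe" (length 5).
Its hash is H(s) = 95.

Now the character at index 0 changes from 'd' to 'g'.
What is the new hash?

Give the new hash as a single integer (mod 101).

Answer: 29

Derivation:
val('d') = 4, val('g') = 7
Position k = 0, exponent = n-1-k = 4
B^4 mod M = 13^4 mod 101 = 79
Delta = (7 - 4) * 79 mod 101 = 35
New hash = (95 + 35) mod 101 = 29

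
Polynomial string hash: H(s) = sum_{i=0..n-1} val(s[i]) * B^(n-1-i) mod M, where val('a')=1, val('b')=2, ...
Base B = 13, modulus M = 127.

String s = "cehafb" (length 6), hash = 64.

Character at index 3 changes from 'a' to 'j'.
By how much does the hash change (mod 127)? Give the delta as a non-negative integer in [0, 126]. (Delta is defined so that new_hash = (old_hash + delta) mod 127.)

Delta formula: (val(new) - val(old)) * B^(n-1-k) mod M
  val('j') - val('a') = 10 - 1 = 9
  B^(n-1-k) = 13^2 mod 127 = 42
  Delta = 9 * 42 mod 127 = 124

Answer: 124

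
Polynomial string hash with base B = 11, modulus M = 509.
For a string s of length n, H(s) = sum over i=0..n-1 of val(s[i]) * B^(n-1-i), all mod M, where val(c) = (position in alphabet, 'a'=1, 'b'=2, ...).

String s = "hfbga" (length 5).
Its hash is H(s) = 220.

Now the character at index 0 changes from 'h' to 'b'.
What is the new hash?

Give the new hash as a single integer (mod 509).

Answer: 431

Derivation:
val('h') = 8, val('b') = 2
Position k = 0, exponent = n-1-k = 4
B^4 mod M = 11^4 mod 509 = 389
Delta = (2 - 8) * 389 mod 509 = 211
New hash = (220 + 211) mod 509 = 431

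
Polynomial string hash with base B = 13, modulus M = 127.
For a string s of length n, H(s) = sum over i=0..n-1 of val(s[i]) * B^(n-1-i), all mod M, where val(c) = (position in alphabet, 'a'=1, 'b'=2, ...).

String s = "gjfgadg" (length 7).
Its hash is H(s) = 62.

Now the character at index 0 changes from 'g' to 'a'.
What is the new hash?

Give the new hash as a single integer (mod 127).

val('g') = 7, val('a') = 1
Position k = 0, exponent = n-1-k = 6
B^6 mod M = 13^6 mod 127 = 47
Delta = (1 - 7) * 47 mod 127 = 99
New hash = (62 + 99) mod 127 = 34

Answer: 34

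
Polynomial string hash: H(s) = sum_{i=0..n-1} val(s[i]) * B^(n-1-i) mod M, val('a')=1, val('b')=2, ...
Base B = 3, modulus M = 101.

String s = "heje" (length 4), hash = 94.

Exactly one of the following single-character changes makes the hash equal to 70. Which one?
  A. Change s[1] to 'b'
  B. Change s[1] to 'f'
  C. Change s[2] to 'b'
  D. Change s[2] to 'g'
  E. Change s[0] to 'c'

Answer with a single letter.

Answer: C

Derivation:
Option A: s[1]='e'->'b', delta=(2-5)*3^2 mod 101 = 74, hash=94+74 mod 101 = 67
Option B: s[1]='e'->'f', delta=(6-5)*3^2 mod 101 = 9, hash=94+9 mod 101 = 2
Option C: s[2]='j'->'b', delta=(2-10)*3^1 mod 101 = 77, hash=94+77 mod 101 = 70 <-- target
Option D: s[2]='j'->'g', delta=(7-10)*3^1 mod 101 = 92, hash=94+92 mod 101 = 85
Option E: s[0]='h'->'c', delta=(3-8)*3^3 mod 101 = 67, hash=94+67 mod 101 = 60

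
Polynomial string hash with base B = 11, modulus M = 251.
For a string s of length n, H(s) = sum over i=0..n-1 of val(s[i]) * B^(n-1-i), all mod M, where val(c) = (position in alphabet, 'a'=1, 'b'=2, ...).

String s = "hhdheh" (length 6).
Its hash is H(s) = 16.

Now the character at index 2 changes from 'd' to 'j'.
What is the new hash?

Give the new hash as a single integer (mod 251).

val('d') = 4, val('j') = 10
Position k = 2, exponent = n-1-k = 3
B^3 mod M = 11^3 mod 251 = 76
Delta = (10 - 4) * 76 mod 251 = 205
New hash = (16 + 205) mod 251 = 221

Answer: 221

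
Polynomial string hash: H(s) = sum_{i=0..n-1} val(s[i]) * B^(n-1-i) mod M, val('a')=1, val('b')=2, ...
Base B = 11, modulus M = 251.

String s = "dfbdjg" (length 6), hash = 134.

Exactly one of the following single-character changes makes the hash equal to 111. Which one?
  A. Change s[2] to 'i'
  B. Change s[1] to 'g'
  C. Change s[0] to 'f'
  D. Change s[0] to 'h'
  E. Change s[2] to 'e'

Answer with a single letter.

Answer: E

Derivation:
Option A: s[2]='b'->'i', delta=(9-2)*11^3 mod 251 = 30, hash=134+30 mod 251 = 164
Option B: s[1]='f'->'g', delta=(7-6)*11^4 mod 251 = 83, hash=134+83 mod 251 = 217
Option C: s[0]='d'->'f', delta=(6-4)*11^5 mod 251 = 69, hash=134+69 mod 251 = 203
Option D: s[0]='d'->'h', delta=(8-4)*11^5 mod 251 = 138, hash=134+138 mod 251 = 21
Option E: s[2]='b'->'e', delta=(5-2)*11^3 mod 251 = 228, hash=134+228 mod 251 = 111 <-- target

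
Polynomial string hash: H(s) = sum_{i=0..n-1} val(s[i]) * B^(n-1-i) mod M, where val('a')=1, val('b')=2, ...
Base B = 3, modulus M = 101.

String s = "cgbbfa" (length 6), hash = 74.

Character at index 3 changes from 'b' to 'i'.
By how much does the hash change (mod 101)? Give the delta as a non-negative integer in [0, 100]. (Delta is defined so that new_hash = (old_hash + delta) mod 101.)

Answer: 63

Derivation:
Delta formula: (val(new) - val(old)) * B^(n-1-k) mod M
  val('i') - val('b') = 9 - 2 = 7
  B^(n-1-k) = 3^2 mod 101 = 9
  Delta = 7 * 9 mod 101 = 63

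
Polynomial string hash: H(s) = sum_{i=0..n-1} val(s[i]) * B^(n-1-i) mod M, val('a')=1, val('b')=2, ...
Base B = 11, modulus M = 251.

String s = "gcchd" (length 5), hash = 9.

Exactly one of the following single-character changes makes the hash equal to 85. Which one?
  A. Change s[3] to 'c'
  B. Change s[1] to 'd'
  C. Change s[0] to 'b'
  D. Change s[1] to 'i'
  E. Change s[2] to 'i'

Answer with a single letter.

Option A: s[3]='h'->'c', delta=(3-8)*11^1 mod 251 = 196, hash=9+196 mod 251 = 205
Option B: s[1]='c'->'d', delta=(4-3)*11^3 mod 251 = 76, hash=9+76 mod 251 = 85 <-- target
Option C: s[0]='g'->'b', delta=(2-7)*11^4 mod 251 = 87, hash=9+87 mod 251 = 96
Option D: s[1]='c'->'i', delta=(9-3)*11^3 mod 251 = 205, hash=9+205 mod 251 = 214
Option E: s[2]='c'->'i', delta=(9-3)*11^2 mod 251 = 224, hash=9+224 mod 251 = 233

Answer: B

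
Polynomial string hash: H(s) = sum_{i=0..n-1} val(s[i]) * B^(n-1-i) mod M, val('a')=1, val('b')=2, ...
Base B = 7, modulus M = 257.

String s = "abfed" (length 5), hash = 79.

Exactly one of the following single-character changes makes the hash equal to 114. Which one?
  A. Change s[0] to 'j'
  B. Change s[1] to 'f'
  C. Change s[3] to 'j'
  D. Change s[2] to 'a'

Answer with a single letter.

Answer: C

Derivation:
Option A: s[0]='a'->'j', delta=(10-1)*7^4 mod 257 = 21, hash=79+21 mod 257 = 100
Option B: s[1]='b'->'f', delta=(6-2)*7^3 mod 257 = 87, hash=79+87 mod 257 = 166
Option C: s[3]='e'->'j', delta=(10-5)*7^1 mod 257 = 35, hash=79+35 mod 257 = 114 <-- target
Option D: s[2]='f'->'a', delta=(1-6)*7^2 mod 257 = 12, hash=79+12 mod 257 = 91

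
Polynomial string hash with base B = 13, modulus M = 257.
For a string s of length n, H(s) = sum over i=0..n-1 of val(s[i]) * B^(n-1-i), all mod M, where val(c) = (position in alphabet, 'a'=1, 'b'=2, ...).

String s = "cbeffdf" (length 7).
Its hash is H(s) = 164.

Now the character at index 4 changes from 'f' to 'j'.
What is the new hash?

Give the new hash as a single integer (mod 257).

val('f') = 6, val('j') = 10
Position k = 4, exponent = n-1-k = 2
B^2 mod M = 13^2 mod 257 = 169
Delta = (10 - 6) * 169 mod 257 = 162
New hash = (164 + 162) mod 257 = 69

Answer: 69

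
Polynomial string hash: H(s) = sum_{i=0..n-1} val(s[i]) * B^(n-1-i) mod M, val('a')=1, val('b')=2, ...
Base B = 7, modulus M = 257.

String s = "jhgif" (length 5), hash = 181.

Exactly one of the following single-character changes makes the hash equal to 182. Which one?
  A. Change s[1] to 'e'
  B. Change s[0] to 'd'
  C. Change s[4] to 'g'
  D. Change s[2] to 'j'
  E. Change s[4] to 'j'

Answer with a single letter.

Option A: s[1]='h'->'e', delta=(5-8)*7^3 mod 257 = 256, hash=181+256 mod 257 = 180
Option B: s[0]='j'->'d', delta=(4-10)*7^4 mod 257 = 243, hash=181+243 mod 257 = 167
Option C: s[4]='f'->'g', delta=(7-6)*7^0 mod 257 = 1, hash=181+1 mod 257 = 182 <-- target
Option D: s[2]='g'->'j', delta=(10-7)*7^2 mod 257 = 147, hash=181+147 mod 257 = 71
Option E: s[4]='f'->'j', delta=(10-6)*7^0 mod 257 = 4, hash=181+4 mod 257 = 185

Answer: C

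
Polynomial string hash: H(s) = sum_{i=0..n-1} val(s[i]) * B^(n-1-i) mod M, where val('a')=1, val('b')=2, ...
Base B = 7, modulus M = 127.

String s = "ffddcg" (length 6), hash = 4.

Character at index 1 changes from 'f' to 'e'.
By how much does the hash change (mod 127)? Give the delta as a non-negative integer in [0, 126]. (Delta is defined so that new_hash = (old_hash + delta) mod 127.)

Delta formula: (val(new) - val(old)) * B^(n-1-k) mod M
  val('e') - val('f') = 5 - 6 = -1
  B^(n-1-k) = 7^4 mod 127 = 115
  Delta = -1 * 115 mod 127 = 12

Answer: 12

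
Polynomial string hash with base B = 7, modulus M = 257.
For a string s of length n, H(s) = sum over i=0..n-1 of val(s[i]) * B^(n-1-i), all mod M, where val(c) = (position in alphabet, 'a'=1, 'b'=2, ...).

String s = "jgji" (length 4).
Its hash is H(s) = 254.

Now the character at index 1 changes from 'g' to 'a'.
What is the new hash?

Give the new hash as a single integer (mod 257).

Answer: 217

Derivation:
val('g') = 7, val('a') = 1
Position k = 1, exponent = n-1-k = 2
B^2 mod M = 7^2 mod 257 = 49
Delta = (1 - 7) * 49 mod 257 = 220
New hash = (254 + 220) mod 257 = 217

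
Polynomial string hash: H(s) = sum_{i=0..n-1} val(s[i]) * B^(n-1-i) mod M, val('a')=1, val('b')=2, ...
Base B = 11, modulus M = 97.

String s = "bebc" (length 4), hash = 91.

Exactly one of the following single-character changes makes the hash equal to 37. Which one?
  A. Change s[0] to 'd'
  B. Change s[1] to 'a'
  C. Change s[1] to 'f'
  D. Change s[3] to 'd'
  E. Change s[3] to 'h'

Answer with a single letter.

Answer: A

Derivation:
Option A: s[0]='b'->'d', delta=(4-2)*11^3 mod 97 = 43, hash=91+43 mod 97 = 37 <-- target
Option B: s[1]='e'->'a', delta=(1-5)*11^2 mod 97 = 1, hash=91+1 mod 97 = 92
Option C: s[1]='e'->'f', delta=(6-5)*11^2 mod 97 = 24, hash=91+24 mod 97 = 18
Option D: s[3]='c'->'d', delta=(4-3)*11^0 mod 97 = 1, hash=91+1 mod 97 = 92
Option E: s[3]='c'->'h', delta=(8-3)*11^0 mod 97 = 5, hash=91+5 mod 97 = 96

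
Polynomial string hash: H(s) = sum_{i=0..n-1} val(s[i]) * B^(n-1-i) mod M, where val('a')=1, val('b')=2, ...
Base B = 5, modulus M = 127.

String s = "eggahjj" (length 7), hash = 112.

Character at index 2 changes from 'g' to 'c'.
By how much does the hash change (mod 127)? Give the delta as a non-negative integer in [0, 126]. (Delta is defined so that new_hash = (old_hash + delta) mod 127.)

Answer: 40

Derivation:
Delta formula: (val(new) - val(old)) * B^(n-1-k) mod M
  val('c') - val('g') = 3 - 7 = -4
  B^(n-1-k) = 5^4 mod 127 = 117
  Delta = -4 * 117 mod 127 = 40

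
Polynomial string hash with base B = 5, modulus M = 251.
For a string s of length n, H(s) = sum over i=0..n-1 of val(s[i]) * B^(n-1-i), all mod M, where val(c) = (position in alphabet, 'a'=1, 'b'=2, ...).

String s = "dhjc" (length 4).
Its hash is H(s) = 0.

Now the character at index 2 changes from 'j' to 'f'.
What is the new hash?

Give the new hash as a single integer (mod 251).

val('j') = 10, val('f') = 6
Position k = 2, exponent = n-1-k = 1
B^1 mod M = 5^1 mod 251 = 5
Delta = (6 - 10) * 5 mod 251 = 231
New hash = (0 + 231) mod 251 = 231

Answer: 231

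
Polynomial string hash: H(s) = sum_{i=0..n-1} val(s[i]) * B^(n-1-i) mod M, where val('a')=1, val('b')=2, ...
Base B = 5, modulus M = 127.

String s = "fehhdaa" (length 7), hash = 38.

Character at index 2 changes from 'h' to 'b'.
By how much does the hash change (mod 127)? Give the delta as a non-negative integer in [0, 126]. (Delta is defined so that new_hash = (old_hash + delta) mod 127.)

Delta formula: (val(new) - val(old)) * B^(n-1-k) mod M
  val('b') - val('h') = 2 - 8 = -6
  B^(n-1-k) = 5^4 mod 127 = 117
  Delta = -6 * 117 mod 127 = 60

Answer: 60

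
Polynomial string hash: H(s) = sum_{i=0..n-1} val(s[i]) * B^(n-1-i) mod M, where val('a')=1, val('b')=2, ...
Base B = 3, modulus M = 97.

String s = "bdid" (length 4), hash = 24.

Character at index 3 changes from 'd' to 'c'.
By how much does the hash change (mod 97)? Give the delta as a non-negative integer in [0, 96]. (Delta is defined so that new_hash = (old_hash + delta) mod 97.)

Delta formula: (val(new) - val(old)) * B^(n-1-k) mod M
  val('c') - val('d') = 3 - 4 = -1
  B^(n-1-k) = 3^0 mod 97 = 1
  Delta = -1 * 1 mod 97 = 96

Answer: 96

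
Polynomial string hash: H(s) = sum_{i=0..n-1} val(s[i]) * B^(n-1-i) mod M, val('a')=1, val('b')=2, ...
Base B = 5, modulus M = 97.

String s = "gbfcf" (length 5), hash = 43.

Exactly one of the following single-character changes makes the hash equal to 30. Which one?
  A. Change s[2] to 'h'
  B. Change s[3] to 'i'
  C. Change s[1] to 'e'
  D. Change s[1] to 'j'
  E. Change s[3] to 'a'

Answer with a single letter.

Option A: s[2]='f'->'h', delta=(8-6)*5^2 mod 97 = 50, hash=43+50 mod 97 = 93
Option B: s[3]='c'->'i', delta=(9-3)*5^1 mod 97 = 30, hash=43+30 mod 97 = 73
Option C: s[1]='b'->'e', delta=(5-2)*5^3 mod 97 = 84, hash=43+84 mod 97 = 30 <-- target
Option D: s[1]='b'->'j', delta=(10-2)*5^3 mod 97 = 30, hash=43+30 mod 97 = 73
Option E: s[3]='c'->'a', delta=(1-3)*5^1 mod 97 = 87, hash=43+87 mod 97 = 33

Answer: C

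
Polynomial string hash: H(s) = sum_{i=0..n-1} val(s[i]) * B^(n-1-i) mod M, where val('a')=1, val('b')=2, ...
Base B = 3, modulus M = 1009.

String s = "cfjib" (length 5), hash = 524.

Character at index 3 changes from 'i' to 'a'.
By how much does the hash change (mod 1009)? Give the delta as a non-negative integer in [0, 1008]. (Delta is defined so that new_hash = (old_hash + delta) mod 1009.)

Delta formula: (val(new) - val(old)) * B^(n-1-k) mod M
  val('a') - val('i') = 1 - 9 = -8
  B^(n-1-k) = 3^1 mod 1009 = 3
  Delta = -8 * 3 mod 1009 = 985

Answer: 985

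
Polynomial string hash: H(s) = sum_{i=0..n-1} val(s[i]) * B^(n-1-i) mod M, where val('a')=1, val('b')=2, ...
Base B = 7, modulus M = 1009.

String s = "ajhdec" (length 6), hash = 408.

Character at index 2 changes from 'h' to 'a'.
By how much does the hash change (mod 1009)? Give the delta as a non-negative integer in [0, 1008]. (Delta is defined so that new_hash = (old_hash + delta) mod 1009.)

Answer: 626

Derivation:
Delta formula: (val(new) - val(old)) * B^(n-1-k) mod M
  val('a') - val('h') = 1 - 8 = -7
  B^(n-1-k) = 7^3 mod 1009 = 343
  Delta = -7 * 343 mod 1009 = 626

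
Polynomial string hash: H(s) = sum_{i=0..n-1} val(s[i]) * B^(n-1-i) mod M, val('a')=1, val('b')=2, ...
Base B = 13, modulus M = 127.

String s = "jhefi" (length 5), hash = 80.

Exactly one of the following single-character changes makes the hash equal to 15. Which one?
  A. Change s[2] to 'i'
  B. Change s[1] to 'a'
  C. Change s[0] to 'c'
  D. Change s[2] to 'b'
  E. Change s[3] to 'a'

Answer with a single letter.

Answer: E

Derivation:
Option A: s[2]='e'->'i', delta=(9-5)*13^2 mod 127 = 41, hash=80+41 mod 127 = 121
Option B: s[1]='h'->'a', delta=(1-8)*13^3 mod 127 = 115, hash=80+115 mod 127 = 68
Option C: s[0]='j'->'c', delta=(3-10)*13^4 mod 127 = 98, hash=80+98 mod 127 = 51
Option D: s[2]='e'->'b', delta=(2-5)*13^2 mod 127 = 1, hash=80+1 mod 127 = 81
Option E: s[3]='f'->'a', delta=(1-6)*13^1 mod 127 = 62, hash=80+62 mod 127 = 15 <-- target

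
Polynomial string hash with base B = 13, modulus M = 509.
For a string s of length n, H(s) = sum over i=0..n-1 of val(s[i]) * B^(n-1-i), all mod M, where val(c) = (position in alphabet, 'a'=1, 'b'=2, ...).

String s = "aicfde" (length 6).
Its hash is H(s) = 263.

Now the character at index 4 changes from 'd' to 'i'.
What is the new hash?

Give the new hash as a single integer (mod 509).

Answer: 328

Derivation:
val('d') = 4, val('i') = 9
Position k = 4, exponent = n-1-k = 1
B^1 mod M = 13^1 mod 509 = 13
Delta = (9 - 4) * 13 mod 509 = 65
New hash = (263 + 65) mod 509 = 328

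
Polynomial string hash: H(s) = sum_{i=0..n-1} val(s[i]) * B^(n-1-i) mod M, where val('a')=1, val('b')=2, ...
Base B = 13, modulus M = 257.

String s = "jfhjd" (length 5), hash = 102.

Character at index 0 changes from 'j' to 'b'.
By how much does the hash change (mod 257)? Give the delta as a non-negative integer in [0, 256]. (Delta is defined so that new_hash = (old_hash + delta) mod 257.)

Answer: 242

Derivation:
Delta formula: (val(new) - val(old)) * B^(n-1-k) mod M
  val('b') - val('j') = 2 - 10 = -8
  B^(n-1-k) = 13^4 mod 257 = 34
  Delta = -8 * 34 mod 257 = 242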